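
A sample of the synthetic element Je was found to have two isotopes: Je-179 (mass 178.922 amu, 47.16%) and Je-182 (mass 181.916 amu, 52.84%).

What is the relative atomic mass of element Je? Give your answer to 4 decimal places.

180.5040 amu

Weight each isotope mass by its fractional abundance: 0.4716 × 178.922 + 0.5284 × 181.916
= 84.37962 + 96.12441 = 180.50403 amu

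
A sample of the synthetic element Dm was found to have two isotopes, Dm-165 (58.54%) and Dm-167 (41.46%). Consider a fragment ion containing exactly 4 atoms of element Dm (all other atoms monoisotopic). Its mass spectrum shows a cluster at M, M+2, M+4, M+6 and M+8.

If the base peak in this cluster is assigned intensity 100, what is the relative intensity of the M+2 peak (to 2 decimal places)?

Term probabilities: M 0.1174, M+2 0.3327, M+4 0.3534, M+6 0.1669, M+8 0.0295. Base peak = M+4.
P(M+4) = C(4,2) × 0.5854^2 × 0.4146^2 = 6 × 0.34269316 × 0.17189316 = 0.353440 (base)
P(M+2) = C(4,1) × 0.5854^3 × 0.4146^1 = 4 × 0.20061258 × 0.4146 = 0.332696
Relative intensity = 0.332696 / 0.353440 × 100 = 94.13

94.13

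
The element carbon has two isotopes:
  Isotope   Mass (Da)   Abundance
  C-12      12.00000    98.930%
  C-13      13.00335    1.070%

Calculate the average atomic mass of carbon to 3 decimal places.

12.011 Da

Weight each isotope mass by its fractional abundance: 0.98930 × 12.00000 + 0.01070 × 13.00335
= 11.871600 + 0.139136 = 12.010736 Da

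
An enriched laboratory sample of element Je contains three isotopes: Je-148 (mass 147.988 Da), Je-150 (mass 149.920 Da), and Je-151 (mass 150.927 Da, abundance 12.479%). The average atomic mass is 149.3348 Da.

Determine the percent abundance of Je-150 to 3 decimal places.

Let x and y be the fractions of Je-148 and Je-150. Then x + y = 1 − 0.12479 = 0.87521 and 147.988x + 149.920y = 149.3348 − 0.12479×150.927 = 130.50061967.
Substituting: 147.988x + 149.920(0.87521 − x) = 130.50061967
(147.988 − 149.920)x = -0.71086353  ⇒  x = 0.36794, y = 0.50727
Je-148: 36.794%, Je-150: 50.727%.

50.727%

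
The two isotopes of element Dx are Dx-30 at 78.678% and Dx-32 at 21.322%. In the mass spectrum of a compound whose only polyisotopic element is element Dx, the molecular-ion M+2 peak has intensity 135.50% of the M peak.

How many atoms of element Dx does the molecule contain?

5

For n independent Dx atoms, I(M+2)/I(M) = n · (abundance Dx-32) / (abundance Dx-30) = n · 0.21322/0.78678.
n = 1.3550 × 0.78678/0.21322 = 5.00 ≈ 5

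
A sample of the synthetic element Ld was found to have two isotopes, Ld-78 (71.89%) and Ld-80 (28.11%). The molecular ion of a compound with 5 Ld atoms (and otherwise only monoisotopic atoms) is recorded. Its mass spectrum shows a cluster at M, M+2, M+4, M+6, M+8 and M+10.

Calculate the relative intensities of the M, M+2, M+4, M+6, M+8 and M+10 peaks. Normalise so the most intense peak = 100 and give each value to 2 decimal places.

51.15 : 100.00 : 78.20 : 30.58 : 5.98 : 0.47

Each Ld atom is independently Ld-78 (p = 0.7189) or Ld-80 (q = 0.2811); the cluster is the binomial expansion (p + q)^5.
P(M) = 0.7189^5 = 0.192018
P(M+2) = 5 × 0.7189^4 × 0.2811^1 = 0.375409
P(M+4) = 10 × 0.7189^3 × 0.2811^2 = 0.293580
P(M+6) = 10 × 0.7189^2 × 0.2811^3 = 0.114794
P(M+8) = 5 × 0.7189^1 × 0.2811^4 = 0.022443
P(M+10) = 0.2811^5 = 0.001755
The M+2 peak is largest (0.375409); scaling to 100 gives 51.15 : 100.00 : 78.20 : 30.58 : 5.98 : 0.47.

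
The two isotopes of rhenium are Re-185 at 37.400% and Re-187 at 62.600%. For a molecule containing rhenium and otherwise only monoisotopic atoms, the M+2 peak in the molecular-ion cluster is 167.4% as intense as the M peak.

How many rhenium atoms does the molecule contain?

1

With n Re atoms, P(M+2)/P(M) = C(n,1)·p^(n−1)q / p^n = n·q/p = n · 0.62600/0.37400.
n = 1.674 × 0.37400/0.62600 = 1.00 ≈ 1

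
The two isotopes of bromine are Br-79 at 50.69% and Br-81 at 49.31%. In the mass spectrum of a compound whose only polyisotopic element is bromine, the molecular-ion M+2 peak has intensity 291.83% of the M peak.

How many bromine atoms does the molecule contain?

For n independent Br atoms, I(M+2)/I(M) = n · (abundance Br-81) / (abundance Br-79) = n · 0.4931/0.5069.
n = 2.9183 × 0.5069/0.4931 = 3.00 ≈ 3

3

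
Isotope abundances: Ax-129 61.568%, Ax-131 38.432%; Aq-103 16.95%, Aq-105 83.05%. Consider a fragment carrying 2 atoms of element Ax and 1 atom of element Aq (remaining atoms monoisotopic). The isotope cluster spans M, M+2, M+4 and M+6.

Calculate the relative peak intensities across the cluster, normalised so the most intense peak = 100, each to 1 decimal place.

15.4 : 94.5 : 100.0 : 29.3

Element Ax pattern (n=2): 0.37906186 : 0.47323628 : 0.14770186
Element Aq pattern (n=1): 0.1695 : 0.8305
Convolve the two distributions (both contribute in 2-u steps):
  M: 0.37906186×0.1695 = 0.064251
  M+2: 0.37906186×0.8305 + 0.47323628×0.1695 = 0.395024
  M+4: 0.47323628×0.8305 + 0.14770186×0.1695 = 0.418058
  M+6: 0.14770186×0.8305 = 0.122666
Scale to base peak (0.418058) = 100: 15.4 : 94.5 : 100.0 : 29.3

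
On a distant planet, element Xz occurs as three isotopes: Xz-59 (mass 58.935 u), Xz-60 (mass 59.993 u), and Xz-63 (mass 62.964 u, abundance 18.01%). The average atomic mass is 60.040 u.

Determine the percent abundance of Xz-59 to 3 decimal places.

Let x and y be the fractions of Xz-59 and Xz-60. Then x + y = 1 − 0.1801 = 0.8199 and 58.935x + 59.993y = 60.040 − 0.1801×62.964 = 48.7001836.
Substituting: 58.935x + 59.993(0.8199 − x) = 48.7001836
(58.935 − 59.993)x = -0.4880771  ⇒  x = 0.46132, y = 0.35858
Xz-59: 46.132%, Xz-60: 35.858%.

46.132%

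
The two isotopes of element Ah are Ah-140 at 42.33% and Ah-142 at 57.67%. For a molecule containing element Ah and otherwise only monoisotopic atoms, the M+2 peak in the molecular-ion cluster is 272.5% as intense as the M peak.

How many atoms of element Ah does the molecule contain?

The M+2/M ratio from n Ah atoms is n · q/p = n · 0.5767/0.4233.
n = 2.725 × 0.4233/0.5767 = 2.00 ≈ 2

2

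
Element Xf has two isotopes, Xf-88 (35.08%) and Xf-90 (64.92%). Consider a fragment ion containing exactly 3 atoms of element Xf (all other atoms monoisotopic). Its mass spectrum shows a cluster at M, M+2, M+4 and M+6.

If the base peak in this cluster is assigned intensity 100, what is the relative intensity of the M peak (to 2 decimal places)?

Binomial terms of (0.3508 + 0.6492)^3: M 0.0432, M+2 0.2397, M+4 0.4435, M+6 0.2736 → M+4 is the base peak.
P(M+4) = C(3,2) × 0.3508^1 × 0.6492^2 = 3 × 0.3508 × 0.42146064 = 0.443545 (base)
P(M) = C(3,0) × 0.3508^3 × 0.6492^0 = 1 × 0.04316967 × 1.0000 = 0.043170
Relative intensity = 0.043170 / 0.443545 × 100 = 9.73

9.73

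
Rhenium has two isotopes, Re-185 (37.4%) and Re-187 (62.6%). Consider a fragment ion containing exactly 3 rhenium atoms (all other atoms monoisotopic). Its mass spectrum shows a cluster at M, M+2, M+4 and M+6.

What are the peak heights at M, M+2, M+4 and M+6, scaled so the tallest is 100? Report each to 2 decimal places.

Each Re atom is independently Re-185 (p = 0.374) or Re-187 (q = 0.626); the cluster is the binomial expansion (p + q)^3.
P(M) = 0.374^3 = 0.052314
P(M+2) = 3 × 0.374^2 × 0.626^1 = 0.262687
P(M+4) = 3 × 0.374^1 × 0.626^2 = 0.439685
P(M+6) = 0.626^3 = 0.245314
The M+4 peak is largest (0.439685); scaling to 100 gives 11.90 : 59.74 : 100.00 : 55.79.

11.90 : 59.74 : 100.00 : 55.79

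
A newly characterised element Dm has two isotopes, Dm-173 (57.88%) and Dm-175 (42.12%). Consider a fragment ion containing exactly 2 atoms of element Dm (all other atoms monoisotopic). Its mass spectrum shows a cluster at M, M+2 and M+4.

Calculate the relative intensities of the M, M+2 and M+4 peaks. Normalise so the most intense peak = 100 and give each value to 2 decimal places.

Each Dm atom is independently Dm-173 (p = 0.5788) or Dm-175 (q = 0.4212); the cluster is the binomial expansion (p + q)^2.
P(M) = 0.5788^2 = 0.335009
P(M+2) = 2 × 0.5788^1 × 0.4212^1 = 0.487581
P(M+4) = 0.4212^2 = 0.177409
The M+2 peak is largest (0.487581); scaling to 100 gives 68.71 : 100.00 : 36.39.

68.71 : 100.00 : 36.39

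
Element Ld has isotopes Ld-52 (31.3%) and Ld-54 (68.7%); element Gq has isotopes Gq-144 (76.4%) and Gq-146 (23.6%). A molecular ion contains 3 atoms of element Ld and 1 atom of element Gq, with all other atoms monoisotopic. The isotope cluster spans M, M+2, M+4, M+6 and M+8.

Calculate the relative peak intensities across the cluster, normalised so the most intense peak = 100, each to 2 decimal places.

Element Ld pattern (n=3): 0.0306643 : 0.20191411 : 0.44317889 : 0.3242427
Element Gq pattern (n=1): 0.7640 : 0.2360
Convolve the two distributions (both contribute in 2-u steps):
  M: 0.0306643×0.7640 = 0.023428
  M+2: 0.0306643×0.2360 + 0.20191411×0.7640 = 0.161499
  M+4: 0.20191411×0.2360 + 0.44317889×0.7640 = 0.386240
  M+6: 0.44317889×0.2360 + 0.3242427×0.7640 = 0.352312
  M+8: 0.3242427×0.2360 = 0.076521
Scale to base peak (0.386240) = 100: 6.07 : 41.81 : 100.00 : 91.22 : 19.81

6.07 : 41.81 : 100.00 : 91.22 : 19.81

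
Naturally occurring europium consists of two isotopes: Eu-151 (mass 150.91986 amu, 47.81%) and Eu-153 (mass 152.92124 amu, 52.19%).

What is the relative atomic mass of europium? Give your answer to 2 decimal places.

151.96 amu

Ar = Σ fᵢ·mᵢ = 0.4781 × 150.91986 + 0.5219 × 152.92124
= 72.154785 + 79.809595 = 151.964380 amu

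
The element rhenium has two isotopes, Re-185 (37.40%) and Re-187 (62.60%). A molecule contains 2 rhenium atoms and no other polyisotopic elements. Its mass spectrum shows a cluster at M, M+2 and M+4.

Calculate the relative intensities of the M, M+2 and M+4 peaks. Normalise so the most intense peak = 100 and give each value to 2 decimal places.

29.87 : 100.00 : 83.69

Each Re atom is independently Re-185 (p = 0.3740) or Re-187 (q = 0.6260); the cluster is the binomial expansion (p + q)^2.
P(M) = 0.3740^2 = 0.139876
P(M+2) = 2 × 0.3740^1 × 0.6260^1 = 0.468248
P(M+4) = 0.6260^2 = 0.391876
The M+2 peak is largest (0.468248); scaling to 100 gives 29.87 : 100.00 : 83.69.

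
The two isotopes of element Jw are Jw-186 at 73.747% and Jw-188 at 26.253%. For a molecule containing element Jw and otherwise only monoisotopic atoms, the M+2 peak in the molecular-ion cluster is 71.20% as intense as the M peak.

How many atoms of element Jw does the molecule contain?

2

For n independent Jw atoms, I(M+2)/I(M) = n · (abundance Jw-188) / (abundance Jw-186) = n · 0.26253/0.73747.
n = 0.7120 × 0.73747/0.26253 = 2.00 ≈ 2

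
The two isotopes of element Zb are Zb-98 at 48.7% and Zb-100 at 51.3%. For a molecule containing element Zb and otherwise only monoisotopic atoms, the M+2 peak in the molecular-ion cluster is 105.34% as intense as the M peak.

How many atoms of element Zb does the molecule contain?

1

The M+2/M ratio from n Zb atoms is n · q/p = n · 0.513/0.487.
n = 1.0534 × 0.487/0.513 = 1.00 ≈ 1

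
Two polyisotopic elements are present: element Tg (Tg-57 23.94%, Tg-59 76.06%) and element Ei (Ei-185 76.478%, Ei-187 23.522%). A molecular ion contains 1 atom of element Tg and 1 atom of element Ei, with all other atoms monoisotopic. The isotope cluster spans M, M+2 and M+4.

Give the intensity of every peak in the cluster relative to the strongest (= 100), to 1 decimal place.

Element Tg pattern (n=1): 0.2394 : 0.7606
Element Ei pattern (n=1): 0.76478 : 0.23522
Convolve the two distributions (both contribute in 2-u steps):
  M: 0.2394×0.76478 = 0.183088
  M+2: 0.2394×0.23522 + 0.7606×0.76478 = 0.638003
  M+4: 0.7606×0.23522 = 0.178908
Scale to base peak (0.638003) = 100: 28.7 : 100.0 : 28.0

28.7 : 100.0 : 28.0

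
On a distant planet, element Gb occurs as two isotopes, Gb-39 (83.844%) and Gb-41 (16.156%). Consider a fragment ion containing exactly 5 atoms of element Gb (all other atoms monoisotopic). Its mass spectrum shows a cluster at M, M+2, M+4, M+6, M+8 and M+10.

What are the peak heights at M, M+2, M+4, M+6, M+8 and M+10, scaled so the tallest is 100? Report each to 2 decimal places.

Expanding (0.83844 + 0.16156)^5:
P(M) = 0.83844^5 = 0.414343
P(M+2) = 5 × 0.83844^4 × 0.16156^1 = 0.399201
P(M+4) = 10 × 0.83844^3 × 0.16156^2 = 0.153845
P(M+6) = 10 × 0.83844^2 × 0.16156^3 = 0.029645
P(M+8) = 5 × 0.83844^1 × 0.16156^4 = 0.002856
P(M+10) = 0.16156^5 = 0.000110
The M peak is largest (0.414343); scaling to 100 gives 100.00 : 96.35 : 37.13 : 7.15 : 0.69 : 0.03.

100.00 : 96.35 : 37.13 : 7.15 : 0.69 : 0.03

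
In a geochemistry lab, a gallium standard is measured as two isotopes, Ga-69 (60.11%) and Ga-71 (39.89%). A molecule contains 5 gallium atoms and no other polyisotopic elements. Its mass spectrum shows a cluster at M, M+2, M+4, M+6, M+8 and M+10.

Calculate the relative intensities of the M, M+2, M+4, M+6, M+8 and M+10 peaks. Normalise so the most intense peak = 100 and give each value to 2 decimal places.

Expanding (0.6011 + 0.3989)^5:
P(M) = 0.6011^5 = 0.078475
P(M+2) = 5 × 0.6011^4 × 0.3989^1 = 0.260388
P(M+4) = 10 × 0.6011^3 × 0.3989^2 = 0.345596
P(M+6) = 10 × 0.6011^2 × 0.3989^3 = 0.229343
P(M+8) = 5 × 0.6011^1 × 0.3989^4 = 0.076098
P(M+10) = 0.3989^5 = 0.010100
The M+4 peak is largest (0.345596); scaling to 100 gives 22.71 : 75.34 : 100.00 : 66.36 : 22.02 : 2.92.

22.71 : 75.34 : 100.00 : 66.36 : 22.02 : 2.92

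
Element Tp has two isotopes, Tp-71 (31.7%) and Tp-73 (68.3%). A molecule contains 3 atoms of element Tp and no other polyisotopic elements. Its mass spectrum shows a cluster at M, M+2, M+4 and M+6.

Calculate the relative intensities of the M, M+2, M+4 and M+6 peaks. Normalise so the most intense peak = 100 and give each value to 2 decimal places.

7.18 : 46.41 : 100.00 : 71.82

Each Tp atom is independently Tp-71 (p = 0.317) or Tp-73 (q = 0.683); the cluster is the binomial expansion (p + q)^3.
P(M) = 0.317^3 = 0.031855
P(M+2) = 3 × 0.317^2 × 0.683^1 = 0.205902
P(M+4) = 3 × 0.317^1 × 0.683^2 = 0.443631
P(M+6) = 0.683^3 = 0.318612
The M+4 peak is largest (0.443631); scaling to 100 gives 7.18 : 46.41 : 100.00 : 71.82.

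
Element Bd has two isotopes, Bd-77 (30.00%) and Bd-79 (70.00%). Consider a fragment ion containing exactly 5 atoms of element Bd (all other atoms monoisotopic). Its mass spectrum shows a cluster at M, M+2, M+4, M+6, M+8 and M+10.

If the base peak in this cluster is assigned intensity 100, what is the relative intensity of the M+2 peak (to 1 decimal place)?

7.9

Binomial terms of (0.3000 + 0.7000)^5: M 0.0024, M+2 0.0283, M+4 0.1323, M+6 0.3087, M+8 0.3601, M+10 0.1681 → M+8 is the base peak.
P(M+8) = C(5,4) × 0.3000^1 × 0.7000^4 = 5 × 0.3000 × 0.2401 = 0.360150 (base)
P(M+2) = C(5,1) × 0.3000^4 × 0.7000^1 = 5 × 0.0081 × 0.7000 = 0.028350
Relative intensity = 0.028350 / 0.360150 × 100 = 7.9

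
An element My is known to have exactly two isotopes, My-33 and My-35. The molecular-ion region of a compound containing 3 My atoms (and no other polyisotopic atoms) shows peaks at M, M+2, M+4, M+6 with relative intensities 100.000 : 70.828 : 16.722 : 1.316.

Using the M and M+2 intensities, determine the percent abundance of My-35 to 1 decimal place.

Write p for the My-33 fraction. I(M+2)/I(M) = [C(3,1)·p^2·(1−p)] / p^3 = 3·(1−p)/p = 70.828/100.000 = 0.7083
(1−p)/p = 0.7083/3 = 0.2361  ⇒  p = 1/(1 + 0.2361) = 0.8090
My-33: 80.9%, My-35: 19.1%.

19.1%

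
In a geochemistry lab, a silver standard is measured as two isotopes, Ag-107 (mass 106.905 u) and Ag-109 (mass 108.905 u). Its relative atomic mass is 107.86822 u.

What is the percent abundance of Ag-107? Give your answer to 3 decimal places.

51.839%

Let x be the fractional abundance of Ag-107; then Ag-109 has abundance 1 − x.
106.905·x + 108.905·(1 − x) = 107.86822
(106.905 − 108.905)·x = 107.86822 − 108.905
x = -1.03678 / -2.000 = 0.51839 → 51.839% Ag-107, 48.161% Ag-109.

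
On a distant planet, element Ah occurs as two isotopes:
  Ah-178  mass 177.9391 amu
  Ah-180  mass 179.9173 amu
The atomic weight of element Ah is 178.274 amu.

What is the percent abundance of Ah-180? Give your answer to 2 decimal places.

Writing the weighted mean with unknown fraction x of Ah-178:
177.9391·x + 179.9173·(1 − x) = 178.274
(177.9391 − 179.9173)·x = 178.274 − 179.9173
x = -1.6433 / -1.9782 = 0.83070 → 83.07% Ah-178, 16.93% Ah-180.

16.93%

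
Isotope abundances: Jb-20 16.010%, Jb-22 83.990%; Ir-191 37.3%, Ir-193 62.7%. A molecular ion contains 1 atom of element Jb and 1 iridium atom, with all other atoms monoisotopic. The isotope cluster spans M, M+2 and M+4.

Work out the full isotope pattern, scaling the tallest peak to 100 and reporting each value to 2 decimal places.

Element Jb pattern (n=1): 0.1601 : 0.8399
Iridium pattern (n=1): 0.3730 : 0.6270
Convolve the two distributions (both contribute in 2-u steps):
  M: 0.1601×0.3730 = 0.059717
  M+2: 0.1601×0.6270 + 0.8399×0.3730 = 0.413665
  M+4: 0.8399×0.6270 = 0.526617
Scale to base peak (0.526617) = 100: 11.34 : 78.55 : 100.00

11.34 : 78.55 : 100.00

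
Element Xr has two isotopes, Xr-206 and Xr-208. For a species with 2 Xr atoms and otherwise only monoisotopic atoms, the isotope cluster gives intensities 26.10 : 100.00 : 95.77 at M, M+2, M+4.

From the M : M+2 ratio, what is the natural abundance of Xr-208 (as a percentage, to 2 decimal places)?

If p is the fraction of Xr that is Xr-206, then I(M+2)/I(M) = [C(2,1)·p^1·(1−p)] / p^2 = 2·(1−p)/p = 100.00/26.10 = 3.8314
(1−p)/p = 3.8314/2 = 1.9157  ⇒  p = 1/(1 + 1.9157) = 0.3430
Xr-206: 34.30%, Xr-208: 65.70%.

65.70%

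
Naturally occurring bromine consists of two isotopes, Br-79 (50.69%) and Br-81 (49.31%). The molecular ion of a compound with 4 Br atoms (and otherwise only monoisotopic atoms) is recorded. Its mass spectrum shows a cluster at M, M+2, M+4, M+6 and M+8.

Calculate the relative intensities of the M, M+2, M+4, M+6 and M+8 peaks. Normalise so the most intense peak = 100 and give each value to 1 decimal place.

17.6 : 68.5 : 100.0 : 64.9 : 15.8

Each Br atom is independently Br-79 (p = 0.5069) or Br-81 (q = 0.4931); the cluster is the binomial expansion (p + q)^4.
P(M) = 0.5069^4 = 0.066022
P(M+2) = 4 × 0.5069^3 × 0.4931^1 = 0.256899
P(M+4) = 6 × 0.5069^2 × 0.4931^2 = 0.374857
P(M+6) = 4 × 0.5069^1 × 0.4931^3 = 0.243101
P(M+8) = 0.4931^4 = 0.059121
The M+4 peak is largest (0.374857); scaling to 100 gives 17.6 : 68.5 : 100.0 : 64.9 : 15.8.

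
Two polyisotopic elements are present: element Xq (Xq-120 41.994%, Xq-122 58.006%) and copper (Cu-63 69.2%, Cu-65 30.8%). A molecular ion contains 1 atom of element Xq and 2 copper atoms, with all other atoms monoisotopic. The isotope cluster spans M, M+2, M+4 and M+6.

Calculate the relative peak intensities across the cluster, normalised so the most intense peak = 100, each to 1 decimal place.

44.0 : 100.0 : 62.9 : 12.0

Element Xq pattern (n=1): 0.41994 : 0.58006
Copper pattern (n=2): 0.478864 : 0.426272 : 0.094864
Convolve the two distributions (both contribute in 2-u steps):
  M: 0.41994×0.478864 = 0.201094
  M+2: 0.41994×0.426272 + 0.58006×0.478864 = 0.456779
  M+4: 0.41994×0.094864 + 0.58006×0.426272 = 0.287101
  M+6: 0.58006×0.094864 = 0.055027
Scale to base peak (0.456779) = 100: 44.0 : 100.0 : 62.9 : 12.0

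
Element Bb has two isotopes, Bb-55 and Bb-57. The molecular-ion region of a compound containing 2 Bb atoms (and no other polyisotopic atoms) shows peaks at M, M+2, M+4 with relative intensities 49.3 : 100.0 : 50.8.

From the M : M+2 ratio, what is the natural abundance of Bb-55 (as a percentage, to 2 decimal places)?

Write p for the Bb-55 fraction. I(M+2)/I(M) = [C(2,1)·p^1·(1−p)] / p^2 = 2·(1−p)/p = 100.0/49.3 = 2.0284
(1−p)/p = 2.0284/2 = 1.0142  ⇒  p = 1/(1 + 1.0142) = 0.4965
Bb-55: 49.65%, Bb-57: 50.35%.

49.65%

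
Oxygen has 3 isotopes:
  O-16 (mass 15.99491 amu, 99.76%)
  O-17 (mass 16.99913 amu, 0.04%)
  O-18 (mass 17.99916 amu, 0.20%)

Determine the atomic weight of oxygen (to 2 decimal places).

16.00 amu

Average mass = Σ (abundance × isotope mass) = 0.9976 × 15.99491 + 0.0004 × 16.99913 + 0.0020 × 17.99916
= 15.956522 + 0.006800 + 0.035998 = 15.999320 amu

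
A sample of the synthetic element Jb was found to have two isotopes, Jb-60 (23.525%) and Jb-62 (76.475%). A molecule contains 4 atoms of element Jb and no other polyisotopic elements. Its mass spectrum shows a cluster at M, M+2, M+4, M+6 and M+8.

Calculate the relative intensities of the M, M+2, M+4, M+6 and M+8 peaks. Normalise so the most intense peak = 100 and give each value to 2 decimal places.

The 4 Jb atoms are independent, so intensities follow the terms of (0.23525 + 0.76475)^4.
P(M) = 0.23525^4 = 0.003063
P(M+2) = 4 × 0.23525^3 × 0.76475^1 = 0.039826
P(M+4) = 6 × 0.23525^2 × 0.76475^2 = 0.194200
P(M+6) = 4 × 0.23525^1 × 0.76475^3 = 0.420870
P(M+8) = 0.76475^4 = 0.342041
The M+6 peak is largest (0.420870); scaling to 100 gives 0.73 : 9.46 : 46.14 : 100.00 : 81.27.

0.73 : 9.46 : 46.14 : 100.00 : 81.27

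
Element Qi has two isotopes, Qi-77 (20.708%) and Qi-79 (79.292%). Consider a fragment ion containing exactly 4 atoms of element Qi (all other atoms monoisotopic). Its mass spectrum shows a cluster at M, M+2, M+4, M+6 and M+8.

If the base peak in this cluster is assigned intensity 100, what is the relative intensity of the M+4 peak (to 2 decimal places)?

39.17

Term probabilities: M 0.0018, M+2 0.0282, M+4 0.1618, M+6 0.4129, M+8 0.3953. Base peak = M+6.
P(M+6) = C(4,3) × 0.20708^1 × 0.79292^3 = 4 × 0.20708 × 0.49852635 = 0.412939 (base)
P(M+4) = C(4,2) × 0.20708^2 × 0.79292^2 = 6 × 0.04288213 × 0.62872213 = 0.161766
Relative intensity = 0.161766 / 0.412939 × 100 = 39.17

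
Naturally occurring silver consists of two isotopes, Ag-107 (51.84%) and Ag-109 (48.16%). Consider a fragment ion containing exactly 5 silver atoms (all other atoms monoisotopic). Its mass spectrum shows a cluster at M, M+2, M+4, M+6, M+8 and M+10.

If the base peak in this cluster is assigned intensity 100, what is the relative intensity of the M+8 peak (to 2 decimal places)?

43.15

Binomial terms of (0.5184 + 0.4816)^5: M 0.0374, M+2 0.1739, M+4 0.3231, M+6 0.3002, M+8 0.1394, M+10 0.0259 → M+4 is the base peak.
P(M+4) = C(5,2) × 0.5184^3 × 0.4816^2 = 10 × 0.13931407 × 0.23193856 = 0.323123 (base)
P(M+8) = C(5,4) × 0.5184^1 × 0.4816^4 = 5 × 0.5184 × 0.0537955 = 0.139438
Relative intensity = 0.139438 / 0.323123 × 100 = 43.15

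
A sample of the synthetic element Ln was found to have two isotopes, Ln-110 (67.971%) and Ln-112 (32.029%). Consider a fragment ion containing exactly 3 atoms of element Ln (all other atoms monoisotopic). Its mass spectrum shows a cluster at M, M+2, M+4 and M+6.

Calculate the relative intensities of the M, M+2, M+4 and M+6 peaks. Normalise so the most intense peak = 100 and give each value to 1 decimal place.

Each Ln atom is independently Ln-110 (p = 0.67971) or Ln-112 (q = 0.32029); the cluster is the binomial expansion (p + q)^3.
P(M) = 0.67971^3 = 0.314030
P(M+2) = 3 × 0.67971^2 × 0.32029^1 = 0.443927
P(M+4) = 3 × 0.67971^1 × 0.32029^2 = 0.209186
P(M+6) = 0.32029^3 = 0.032857
The M+2 peak is largest (0.443927); scaling to 100 gives 70.7 : 100.0 : 47.1 : 7.4.

70.7 : 100.0 : 47.1 : 7.4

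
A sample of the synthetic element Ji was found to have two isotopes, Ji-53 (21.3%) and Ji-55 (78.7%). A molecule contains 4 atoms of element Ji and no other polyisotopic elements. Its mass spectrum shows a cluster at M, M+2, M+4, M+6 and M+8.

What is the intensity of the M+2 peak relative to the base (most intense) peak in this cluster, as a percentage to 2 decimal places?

Term probabilities: M 0.0021, M+2 0.0304, M+4 0.1686, M+6 0.4153, M+8 0.3836. Base peak = M+6.
P(M+6) = C(4,3) × 0.213^1 × 0.787^3 = 4 × 0.2130 × 0.4874434 = 0.415302 (base)
P(M+2) = C(4,1) × 0.213^3 × 0.787^1 = 4 × 0.0096636 × 0.7870 = 0.030421
Relative intensity = 0.030421 / 0.415302 × 100 = 7.33

7.33%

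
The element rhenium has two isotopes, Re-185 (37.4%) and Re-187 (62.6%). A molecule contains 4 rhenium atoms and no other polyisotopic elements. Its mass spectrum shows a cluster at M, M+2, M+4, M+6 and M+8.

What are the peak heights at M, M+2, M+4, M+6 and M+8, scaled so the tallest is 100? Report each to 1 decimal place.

Each Re atom is independently Re-185 (p = 0.374) or Re-187 (q = 0.626); the cluster is the binomial expansion (p + q)^4.
P(M) = 0.374^4 = 0.019565
P(M+2) = 4 × 0.374^3 × 0.626^1 = 0.130993
P(M+4) = 6 × 0.374^2 × 0.626^2 = 0.328884
P(M+6) = 4 × 0.374^1 × 0.626^3 = 0.366990
P(M+8) = 0.626^4 = 0.153567
The M+6 peak is largest (0.366990); scaling to 100 gives 5.3 : 35.7 : 89.6 : 100.0 : 41.8.

5.3 : 35.7 : 89.6 : 100.0 : 41.8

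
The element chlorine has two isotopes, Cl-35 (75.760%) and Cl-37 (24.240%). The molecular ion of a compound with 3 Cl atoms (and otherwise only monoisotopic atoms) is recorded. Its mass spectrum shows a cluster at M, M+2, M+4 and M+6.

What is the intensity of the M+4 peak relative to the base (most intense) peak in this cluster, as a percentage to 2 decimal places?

30.71%

Term probabilities: M 0.4348, M+2 0.4174, M+4 0.1335, M+6 0.0142. Base peak = M.
P(M) = C(3,0) × 0.75760^3 × 0.24240^0 = 1 × 0.4348304 × 1.0000 = 0.434830 (base)
P(M+4) = C(3,2) × 0.75760^1 × 0.24240^2 = 3 × 0.7576 × 0.05875776 = 0.133545
Relative intensity = 0.133545 / 0.434830 × 100 = 30.71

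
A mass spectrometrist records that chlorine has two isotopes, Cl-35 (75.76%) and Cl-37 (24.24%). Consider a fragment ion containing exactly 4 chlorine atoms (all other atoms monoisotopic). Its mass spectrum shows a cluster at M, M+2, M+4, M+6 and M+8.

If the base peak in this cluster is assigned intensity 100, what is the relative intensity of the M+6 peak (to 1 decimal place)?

10.2

(0.7576 + 0.2424)^4 gives M 0.3294, M+2 0.4216, M+4 0.2023, M+6 0.0432, M+8 0.0035; the largest is M+2.
P(M+2) = C(4,1) × 0.7576^3 × 0.2424^1 = 4 × 0.4348304 × 0.2424 = 0.421612 (base)
P(M+6) = C(4,3) × 0.7576^1 × 0.2424^3 = 4 × 0.7576 × 0.01424288 = 0.043162
Relative intensity = 0.043162 / 0.421612 × 100 = 10.2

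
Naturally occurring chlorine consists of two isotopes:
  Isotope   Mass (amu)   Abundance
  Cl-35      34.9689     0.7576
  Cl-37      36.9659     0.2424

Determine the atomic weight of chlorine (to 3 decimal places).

35.453 amu

The abundance-weighted mean is 0.7576 × 34.9689 + 0.2424 × 36.9659
= 26.49244 + 8.96053 = 35.45297 amu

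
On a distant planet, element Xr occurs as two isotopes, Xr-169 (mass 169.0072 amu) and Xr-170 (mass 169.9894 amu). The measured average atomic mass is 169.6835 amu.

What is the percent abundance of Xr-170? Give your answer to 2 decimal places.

Let x be the fractional abundance of Xr-169; then Xr-170 has abundance 1 − x.
169.0072·x + 169.9894·(1 − x) = 169.6835
(169.0072 − 169.9894)·x = 169.6835 − 169.9894
x = -0.3059 / -0.9822 = 0.31144 → 31.14% Xr-169, 68.86% Xr-170.

68.86%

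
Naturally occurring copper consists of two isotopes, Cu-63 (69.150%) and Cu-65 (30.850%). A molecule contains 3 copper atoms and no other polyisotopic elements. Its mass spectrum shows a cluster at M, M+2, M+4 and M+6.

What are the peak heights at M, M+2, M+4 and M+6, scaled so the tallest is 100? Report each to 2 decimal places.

Each Cu atom is independently Cu-63 (p = 0.69150) or Cu-65 (q = 0.30850); the cluster is the binomial expansion (p + q)^3.
P(M) = 0.69150^3 = 0.330656
P(M+2) = 3 × 0.69150^2 × 0.30850^1 = 0.442548
P(M+4) = 3 × 0.69150^1 × 0.30850^2 = 0.197435
P(M+6) = 0.30850^3 = 0.029361
The M+2 peak is largest (0.442548); scaling to 100 gives 74.72 : 100.00 : 44.61 : 6.63.

74.72 : 100.00 : 44.61 : 6.63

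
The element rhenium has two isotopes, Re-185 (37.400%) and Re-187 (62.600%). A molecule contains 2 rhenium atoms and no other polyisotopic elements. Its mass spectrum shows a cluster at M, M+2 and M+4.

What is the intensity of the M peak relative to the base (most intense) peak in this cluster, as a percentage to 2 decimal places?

(0.37400 + 0.62600)^2 gives M 0.1399, M+2 0.4682, M+4 0.3919; the largest is M+2.
P(M+2) = C(2,1) × 0.37400^1 × 0.62600^1 = 2 × 0.3740 × 0.6260 = 0.468248 (base)
P(M) = C(2,0) × 0.37400^2 × 0.62600^0 = 1 × 0.139876 × 1.0000 = 0.139876
Relative intensity = 0.139876 / 0.468248 × 100 = 29.87

29.87%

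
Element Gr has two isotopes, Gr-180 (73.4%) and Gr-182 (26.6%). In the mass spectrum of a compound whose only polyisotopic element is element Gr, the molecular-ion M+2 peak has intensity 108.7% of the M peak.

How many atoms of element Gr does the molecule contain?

With n Gr atoms, P(M+2)/P(M) = C(n,1)·p^(n−1)q / p^n = n·q/p = n · 0.266/0.734.
n = 1.087 × 0.734/0.266 = 3.00 ≈ 3

3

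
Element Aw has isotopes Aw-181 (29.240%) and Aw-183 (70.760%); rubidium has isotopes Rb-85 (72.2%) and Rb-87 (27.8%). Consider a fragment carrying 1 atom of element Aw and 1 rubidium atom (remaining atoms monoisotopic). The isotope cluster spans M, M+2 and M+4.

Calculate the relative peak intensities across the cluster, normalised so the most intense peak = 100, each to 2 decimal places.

Element Aw pattern (n=1): 0.2924 : 0.7076
Rubidium pattern (n=1): 0.7220 : 0.2780
Convolve the two distributions (both contribute in 2-u steps):
  M: 0.2924×0.7220 = 0.211113
  M+2: 0.2924×0.2780 + 0.7076×0.7220 = 0.592174
  M+4: 0.7076×0.2780 = 0.196713
Scale to base peak (0.592174) = 100: 35.65 : 100.00 : 33.22

35.65 : 100.00 : 33.22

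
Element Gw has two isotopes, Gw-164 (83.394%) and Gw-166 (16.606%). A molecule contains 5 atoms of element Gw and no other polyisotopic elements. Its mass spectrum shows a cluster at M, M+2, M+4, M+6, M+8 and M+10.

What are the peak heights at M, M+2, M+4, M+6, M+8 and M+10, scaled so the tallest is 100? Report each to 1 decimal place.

100.0 : 99.6 : 39.7 : 7.9 : 0.8 : 0.0

Expanding (0.83394 + 0.16606)^5:
P(M) = 0.83394^5 = 0.403343
P(M+2) = 5 × 0.83394^4 × 0.16606^1 = 0.401582
P(M+4) = 10 × 0.83394^3 × 0.16606^2 = 0.159932
P(M+6) = 10 × 0.83394^2 × 0.16606^3 = 0.031847
P(M+8) = 5 × 0.83394^1 × 0.16606^4 = 0.003171
P(M+10) = 0.16606^5 = 0.000126
The M peak is largest (0.403343); scaling to 100 gives 100.0 : 99.6 : 39.7 : 7.9 : 0.8 : 0.0.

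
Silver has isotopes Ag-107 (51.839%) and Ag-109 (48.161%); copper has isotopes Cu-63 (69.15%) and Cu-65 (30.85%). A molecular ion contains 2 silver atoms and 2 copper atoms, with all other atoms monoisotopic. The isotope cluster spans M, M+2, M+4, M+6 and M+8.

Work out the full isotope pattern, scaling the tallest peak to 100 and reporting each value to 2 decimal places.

Silver pattern (n=2): 0.26872819 : 0.49932362 : 0.23194819
Copper pattern (n=2): 0.47817225 : 0.4266555 : 0.09517225
Convolve the two distributions (both contribute in 2-u steps):
  M: 0.26872819×0.47817225 = 0.128498
  M+2: 0.26872819×0.4266555 + 0.49932362×0.47817225 = 0.353417
  M+4: 0.26872819×0.09517225 + 0.49932362×0.4266555 + 0.23194819×0.47817225 = 0.349526
  M+6: 0.49932362×0.09517225 + 0.23194819×0.4266555 = 0.146484
  M+8: 0.23194819×0.09517225 = 0.022075
Scale to base peak (0.353417) = 100: 36.36 : 100.00 : 98.90 : 41.45 : 6.25

36.36 : 100.00 : 98.90 : 41.45 : 6.25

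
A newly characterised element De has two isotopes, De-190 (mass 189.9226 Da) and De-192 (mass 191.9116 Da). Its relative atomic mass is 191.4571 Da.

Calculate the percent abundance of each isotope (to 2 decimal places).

De-190: 22.85%, De-192: 77.15%

Writing the weighted mean with unknown fraction x of De-190:
189.9226·x + 191.9116·(1 − x) = 191.4571
(189.9226 − 191.9116)·x = 191.4571 − 191.9116
x = -0.4545 / -1.9890 = 0.22851 → 22.85% De-190, 77.15% De-192.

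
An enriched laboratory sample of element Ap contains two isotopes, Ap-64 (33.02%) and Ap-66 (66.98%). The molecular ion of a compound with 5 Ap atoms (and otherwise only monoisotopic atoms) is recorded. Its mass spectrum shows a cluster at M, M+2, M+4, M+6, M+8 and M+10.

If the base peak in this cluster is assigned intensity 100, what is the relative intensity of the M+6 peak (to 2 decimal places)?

98.60

Binomial terms of (0.3302 + 0.6698)^5: M 0.0039, M+2 0.0398, M+4 0.1615, M+6 0.3276, M+8 0.3323, M+10 0.1348 → M+8 is the base peak.
P(M+8) = C(5,4) × 0.3302^1 × 0.6698^4 = 5 × 0.3302 × 0.20127071 = 0.332298 (base)
P(M+6) = C(5,3) × 0.3302^2 × 0.6698^3 = 10 × 0.10903204 × 0.30049374 = 0.327634
Relative intensity = 0.327634 / 0.332298 × 100 = 98.60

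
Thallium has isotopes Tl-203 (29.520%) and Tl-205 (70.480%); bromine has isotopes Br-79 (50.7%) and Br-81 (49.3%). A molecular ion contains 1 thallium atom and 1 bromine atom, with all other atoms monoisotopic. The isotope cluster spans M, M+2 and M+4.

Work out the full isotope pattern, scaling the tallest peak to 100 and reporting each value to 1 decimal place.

29.8 : 100.0 : 69.1

Thallium pattern (n=1): 0.2952 : 0.7048
Bromine pattern (n=1): 0.5070 : 0.4930
Convolve the two distributions (both contribute in 2-u steps):
  M: 0.2952×0.5070 = 0.149666
  M+2: 0.2952×0.4930 + 0.7048×0.5070 = 0.502867
  M+4: 0.7048×0.4930 = 0.347466
Scale to base peak (0.502867) = 100: 29.8 : 100.0 : 69.1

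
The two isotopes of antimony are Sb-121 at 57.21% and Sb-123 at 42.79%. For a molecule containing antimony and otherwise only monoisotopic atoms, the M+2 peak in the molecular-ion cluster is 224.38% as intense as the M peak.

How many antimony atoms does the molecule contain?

3

For n independent Sb atoms, I(M+2)/I(M) = n · (abundance Sb-123) / (abundance Sb-121) = n · 0.4279/0.5721.
n = 2.2438 × 0.5721/0.4279 = 3.00 ≈ 3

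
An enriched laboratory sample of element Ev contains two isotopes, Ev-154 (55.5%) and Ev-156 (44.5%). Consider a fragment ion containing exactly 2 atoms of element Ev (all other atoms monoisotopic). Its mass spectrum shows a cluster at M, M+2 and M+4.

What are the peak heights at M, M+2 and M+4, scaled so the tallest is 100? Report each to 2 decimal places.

62.36 : 100.00 : 40.09

Each Ev atom is independently Ev-154 (p = 0.555) or Ev-156 (q = 0.445); the cluster is the binomial expansion (p + q)^2.
P(M) = 0.555^2 = 0.308025
P(M+2) = 2 × 0.555^1 × 0.445^1 = 0.493950
P(M+4) = 0.445^2 = 0.198025
The M+2 peak is largest (0.493950); scaling to 100 gives 62.36 : 100.00 : 40.09.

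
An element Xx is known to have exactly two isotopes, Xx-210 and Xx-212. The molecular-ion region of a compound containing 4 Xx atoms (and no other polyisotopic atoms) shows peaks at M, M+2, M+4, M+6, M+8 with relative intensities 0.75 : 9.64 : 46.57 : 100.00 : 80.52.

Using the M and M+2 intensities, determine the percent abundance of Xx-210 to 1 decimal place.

Let p = fractional abundance of Xx-210. I(M+2)/I(M) = [C(4,1)·p^3·(1−p)] / p^4 = 4·(1−p)/p = 9.64/0.75 = 12.8533
(1−p)/p = 12.8533/4 = 3.2133  ⇒  p = 1/(1 + 3.2133) = 0.2373
Xx-210: 23.7%, Xx-212: 76.3%.

23.7%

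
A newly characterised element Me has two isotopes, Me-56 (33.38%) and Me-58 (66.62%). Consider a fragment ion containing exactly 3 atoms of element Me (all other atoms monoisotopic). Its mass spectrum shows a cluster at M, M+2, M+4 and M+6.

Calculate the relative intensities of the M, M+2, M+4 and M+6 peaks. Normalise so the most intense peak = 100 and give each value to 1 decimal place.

8.4 : 50.1 : 100.0 : 66.5

Each Me atom is independently Me-56 (p = 0.3338) or Me-58 (q = 0.6662); the cluster is the binomial expansion (p + q)^3.
P(M) = 0.3338^3 = 0.037193
P(M+2) = 3 × 0.3338^2 × 0.6662^1 = 0.222689
P(M+4) = 3 × 0.3338^1 × 0.6662^2 = 0.444444
P(M+6) = 0.6662^3 = 0.295675
The M+4 peak is largest (0.444444); scaling to 100 gives 8.4 : 50.1 : 100.0 : 66.5.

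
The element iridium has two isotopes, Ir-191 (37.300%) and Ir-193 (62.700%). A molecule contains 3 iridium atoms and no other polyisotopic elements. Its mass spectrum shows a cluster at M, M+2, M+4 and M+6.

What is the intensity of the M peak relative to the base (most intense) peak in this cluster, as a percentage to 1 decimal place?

Term probabilities: M 0.0519, M+2 0.2617, M+4 0.4399, M+6 0.2465. Base peak = M+4.
P(M+4) = C(3,2) × 0.37300^1 × 0.62700^2 = 3 × 0.3730 × 0.393129 = 0.439911 (base)
P(M) = C(3,0) × 0.37300^3 × 0.62700^0 = 1 × 0.05189512 × 1.0000 = 0.051895
Relative intensity = 0.051895 / 0.439911 × 100 = 11.8

11.8%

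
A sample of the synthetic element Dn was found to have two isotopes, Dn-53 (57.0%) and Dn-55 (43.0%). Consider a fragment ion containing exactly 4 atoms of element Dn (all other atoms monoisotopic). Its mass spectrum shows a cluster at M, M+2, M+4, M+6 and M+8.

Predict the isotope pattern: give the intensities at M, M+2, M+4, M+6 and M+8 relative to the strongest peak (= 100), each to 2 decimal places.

29.29 : 88.37 : 100.00 : 50.29 : 9.48

The 4 Dn atoms are independent, so intensities follow the terms of (0.570 + 0.430)^4.
P(M) = 0.570^4 = 0.105560
P(M+2) = 4 × 0.570^3 × 0.430^1 = 0.318532
P(M+4) = 6 × 0.570^2 × 0.430^2 = 0.360444
P(M+6) = 4 × 0.570^1 × 0.430^3 = 0.181276
P(M+8) = 0.430^4 = 0.034188
The M+4 peak is largest (0.360444); scaling to 100 gives 29.29 : 88.37 : 100.00 : 50.29 : 9.48.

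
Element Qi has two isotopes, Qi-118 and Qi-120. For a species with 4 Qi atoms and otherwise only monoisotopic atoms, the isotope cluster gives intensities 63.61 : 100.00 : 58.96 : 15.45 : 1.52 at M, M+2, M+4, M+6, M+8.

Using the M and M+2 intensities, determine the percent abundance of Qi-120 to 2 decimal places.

28.21%

If p is the fraction of Qi that is Qi-118, then I(M+2)/I(M) = [C(4,1)·p^3·(1−p)] / p^4 = 4·(1−p)/p = 100.00/63.61 = 1.5721
(1−p)/p = 1.5721/4 = 0.3930  ⇒  p = 1/(1 + 0.3930) = 0.7179
Qi-118: 71.79%, Qi-120: 28.21%.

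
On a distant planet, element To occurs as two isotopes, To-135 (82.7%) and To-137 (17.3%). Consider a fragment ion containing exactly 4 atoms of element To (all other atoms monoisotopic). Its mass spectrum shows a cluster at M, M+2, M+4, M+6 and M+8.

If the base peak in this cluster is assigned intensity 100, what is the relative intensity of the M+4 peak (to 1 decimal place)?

Binomial terms of (0.827 + 0.173)^4: M 0.4678, M+2 0.3914, M+4 0.1228, M+6 0.0171, M+8 0.0009 → M is the base peak.
P(M) = C(4,0) × 0.827^4 × 0.173^0 = 1 × 0.46775888 × 1.0000 = 0.467759 (base)
P(M+4) = C(4,2) × 0.827^2 × 0.173^2 = 6 × 0.683929 × 0.029929 = 0.122816
Relative intensity = 0.122816 / 0.467759 × 100 = 26.3

26.3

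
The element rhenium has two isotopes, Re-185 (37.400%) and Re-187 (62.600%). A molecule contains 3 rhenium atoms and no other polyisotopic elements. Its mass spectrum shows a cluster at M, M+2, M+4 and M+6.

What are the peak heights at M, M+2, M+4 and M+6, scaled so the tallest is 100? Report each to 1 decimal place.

11.9 : 59.7 : 100.0 : 55.8

Expanding (0.37400 + 0.62600)^3:
P(M) = 0.37400^3 = 0.052314
P(M+2) = 3 × 0.37400^2 × 0.62600^1 = 0.262687
P(M+4) = 3 × 0.37400^1 × 0.62600^2 = 0.439685
P(M+6) = 0.62600^3 = 0.245314
The M+4 peak is largest (0.439685); scaling to 100 gives 11.9 : 59.7 : 100.0 : 55.8.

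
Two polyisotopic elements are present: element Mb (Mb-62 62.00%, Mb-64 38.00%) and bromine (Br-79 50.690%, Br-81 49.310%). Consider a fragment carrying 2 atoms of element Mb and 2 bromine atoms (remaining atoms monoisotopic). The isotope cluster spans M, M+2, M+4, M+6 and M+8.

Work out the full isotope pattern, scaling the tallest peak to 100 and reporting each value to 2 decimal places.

26.98 : 85.55 : 100.00 : 51.01 : 9.59

Element Mb pattern (n=2): 0.3844 : 0.4712 : 0.1444
Bromine pattern (n=2): 0.25694761 : 0.49990478 : 0.24314761
Convolve the two distributions (both contribute in 2-u steps):
  M: 0.3844×0.25694761 = 0.098771
  M+2: 0.3844×0.49990478 + 0.4712×0.25694761 = 0.313237
  M+4: 0.3844×0.24314761 + 0.4712×0.49990478 + 0.1444×0.25694761 = 0.366124
  M+6: 0.4712×0.24314761 + 0.1444×0.49990478 = 0.186757
  M+8: 0.1444×0.24314761 = 0.035111
Scale to base peak (0.366124) = 100: 26.98 : 85.55 : 100.00 : 51.01 : 9.59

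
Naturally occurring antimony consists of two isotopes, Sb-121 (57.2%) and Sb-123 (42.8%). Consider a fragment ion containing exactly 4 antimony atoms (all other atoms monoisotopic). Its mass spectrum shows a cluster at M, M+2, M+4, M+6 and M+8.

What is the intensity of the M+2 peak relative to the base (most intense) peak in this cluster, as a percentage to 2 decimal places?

89.10%

Term probabilities: M 0.1070, M+2 0.3204, M+4 0.3596, M+6 0.1794, M+8 0.0336. Base peak = M+4.
P(M+4) = C(4,2) × 0.572^2 × 0.428^2 = 6 × 0.327184 × 0.183184 = 0.359609 (base)
P(M+2) = C(4,1) × 0.572^3 × 0.428^1 = 4 × 0.18714925 × 0.4280 = 0.320400
Relative intensity = 0.320400 / 0.359609 × 100 = 89.10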